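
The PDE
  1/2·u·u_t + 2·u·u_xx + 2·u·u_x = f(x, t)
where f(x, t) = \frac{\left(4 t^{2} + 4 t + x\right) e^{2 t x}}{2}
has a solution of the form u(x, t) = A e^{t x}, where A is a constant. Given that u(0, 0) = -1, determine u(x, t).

Answer: u(x, t) = - e^{t x}

Derivation:
Substitute the ansatz u = A e^{t x} into the left-hand side.
Derivatives of the ansatz:
  u_t = A x e^{t x}
  u_xx = A t^{2} e^{t x}
  u_x = A t e^{t x}
Term by term:
  1/2·u·u_t = \frac{A^{2} x e^{2 t x}}{2}
  2·u·u_xx = 2 A^{2} t^{2} e^{2 t x}
  2·u·u_x = 2 A^{2} t e^{2 t x}
So the left-hand side equals
  2 A^{2} t^{2} e^{2 t x} + 2 A^{2} t e^{2 t x} + \frac{A^{2} x e^{2 t x}}{2}
This must equal f(x, t) identically; expanded, f = 2 t^{2} e^{2 t x} + 2 t e^{2 t x} + \frac{x e^{2 t x}}{2}.
Matching coefficients of the independent functions:
  [t e^{2 t x}, t^{2} e^{2 t x}]:  2 A^{2} = 2
  [x e^{2 t x}]:  \frac{A^{2}}{2} = \frac{1}{2}
These equations allow (A) = (-1) or (1).
Impose the point condition(s):
  u(0, 0) = -1  ⟹  A = -1
Only A = -1 satisfies everything.
Hence u(x, t) = - e^{t x}.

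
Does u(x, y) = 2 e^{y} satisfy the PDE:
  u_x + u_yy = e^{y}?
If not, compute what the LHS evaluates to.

Answer: No, the LHS evaluates to 2 e^{y}

Derivation:
Evaluate each term of the left-hand side for u = 2 e^{y}.
Derivatives:
  u_x = 0
  u_yy = 2 e^{y}
Terms:
  u_x = 0
  u_yy = 2 e^{y}
Sum: LHS = 2 e^{y}
Given right-hand side: e^{y}. Difference LHS − RHS = e^{y} ≠ 0, so u is not a solution.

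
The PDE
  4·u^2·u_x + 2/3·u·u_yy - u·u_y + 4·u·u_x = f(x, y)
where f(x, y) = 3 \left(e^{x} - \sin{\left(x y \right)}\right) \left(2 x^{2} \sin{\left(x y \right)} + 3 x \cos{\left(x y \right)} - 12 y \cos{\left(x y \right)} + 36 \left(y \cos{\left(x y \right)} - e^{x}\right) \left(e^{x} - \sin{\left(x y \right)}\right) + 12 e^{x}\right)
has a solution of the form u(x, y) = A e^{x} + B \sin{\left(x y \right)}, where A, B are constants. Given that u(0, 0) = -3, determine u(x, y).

Answer: u(x, y) = - 3 e^{x} + 3 \sin{\left(x y \right)}

Derivation:
Substitute the ansatz u = A e^{x} + B \sin{\left(x y \right)} into the left-hand side.
Derivatives of the ansatz:
  u_x = A e^{x} + B y \cos{\left(x y \right)}
  u_yy = - B x^{2} \sin{\left(x y \right)}
  u_y = B x \cos{\left(x y \right)}
Term by term:
  4·u^2·u_x = 4 A^{3} e^{3 x} + 4 A^{2} B y e^{2 x} \cos{\left(x y \right)} + 8 A^{2} B e^{2 x} \sin{\left(x y \right)} + 8 A B^{2} y e^{x} \sin{\left(x y \right)} \cos{\left(x y \right)} + 4 A B^{2} e^{x} \sin^{2}{\left(x y \right)} + 4 B^{3} y \sin^{2}{\left(x y \right)} \cos{\left(x y \right)}
  2/3·u·u_yy = - \frac{2 A B x^{2} e^{x} \sin{\left(x y \right)}}{3} - \frac{2 B^{2} x^{2} \sin^{2}{\left(x y \right)}}{3}
  -u·u_y = - A B x e^{x} \cos{\left(x y \right)} - B^{2} x \sin{\left(x y \right)} \cos{\left(x y \right)}
  4·u·u_x = 4 A^{2} e^{2 x} + 4 A B y e^{x} \cos{\left(x y \right)} + 4 A B e^{x} \sin{\left(x y \right)} + 4 B^{2} y \sin{\left(x y \right)} \cos{\left(x y \right)}
So the left-hand side equals
  4 A^{3} e^{3 x} + 4 A^{2} B y e^{2 x} \cos{\left(x y \right)} + 8 A^{2} B e^{2 x} \sin{\left(x y \right)} + 4 A^{2} e^{2 x} + 8 A B^{2} y e^{x} \sin{\left(x y \right)} \cos{\left(x y \right)} + 4 A B^{2} e^{x} \sin^{2}{\left(x y \right)} - \frac{2 A B x^{2} e^{x} \sin{\left(x y \right)}}{3} - A B x e^{x} \cos{\left(x y \right)} + 4 A B y e^{x} \cos{\left(x y \right)} + 4 A B e^{x} \sin{\left(x y \right)} + 4 B^{3} y \sin^{2}{\left(x y \right)} \cos{\left(x y \right)} - \frac{2 B^{2} x^{2} \sin^{2}{\left(x y \right)}}{3} - B^{2} x \sin{\left(x y \right)} \cos{\left(x y \right)} + 4 B^{2} y \sin{\left(x y \right)} \cos{\left(x y \right)}
This must equal f(x, y) identically; expanded, f = 6 x^{2} e^{x} \sin{\left(x y \right)} - 6 x^{2} \sin^{2}{\left(x y \right)} + 9 x e^{x} \cos{\left(x y \right)} - 9 x \sin{\left(x y \right)} \cos{\left(x y \right)} + 108 y e^{2 x} \cos{\left(x y \right)} - 216 y e^{x} \sin{\left(x y \right)} \cos{\left(x y \right)} - 36 y e^{x} \cos{\left(x y \right)} + 108 y \sin^{2}{\left(x y \right)} \cos{\left(x y \right)} + 36 y \sin{\left(x y \right)} \cos{\left(x y \right)} - 108 e^{3 x} + 216 e^{2 x} \sin{\left(x y \right)} + 36 e^{2 x} - 108 e^{x} \sin^{2}{\left(x y \right)} - 36 e^{x} \sin{\left(x y \right)}.
Matching coefficients of the independent functions:
  [x^{2} \sin^{2}{\left(x y \right)}]:  - \frac{2 B^{2}}{3} = -6
  [e^{x} \sin{\left(x y \right)}, y e^{x} \cos{\left(x y \right)}]:  4 A B = -36
  [e^{x} \sin^{2}{\left(x y \right)}]:  4 A B^{2} = -108
  [e^{2 x} \sin{\left(x y \right)}]:  8 A^{2} B = 216
  [x e^{x} \cos{\left(x y \right)}]:  - A B = 9
  [x \sin{\left(x y \right)} \cos{\left(x y \right)}]:  - B^{2} = -9
  [x^{2} e^{x} \sin{\left(x y \right)}]:  - \frac{2 A B}{3} = 6
  [y e^{2 x} \cos{\left(x y \right)}]:  4 A^{2} B = 108
  [y \sin{\left(x y \right)} \cos{\left(x y \right)}]:  4 B^{2} = 36
  [y \sin^{2}{\left(x y \right)} \cos{\left(x y \right)}]:  4 B^{3} = 108
  [y e^{x} \sin{\left(x y \right)} \cos{\left(x y \right)}]:  8 A B^{2} = -216
  [e^{2 x}]:  4 A^{2} = 36
  [e^{3 x}]:  4 A^{3} = -108
Solving: A = -3, B = 3.
Check against the point condition:
  u(0, 0) = -3  ⟹  A = -3  ✓
Hence u(x, y) = - 3 e^{x} + 3 \sin{\left(x y \right)}.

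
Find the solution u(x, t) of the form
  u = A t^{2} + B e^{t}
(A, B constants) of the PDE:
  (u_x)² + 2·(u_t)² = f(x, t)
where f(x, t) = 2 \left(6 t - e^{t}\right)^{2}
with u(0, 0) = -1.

Answer: u(x, t) = 3 t^{2} - e^{t}

Derivation:
Substitute the ansatz u = A t^{2} + B e^{t} into the left-hand side.
Derivatives of the ansatz:
  u_x = 0
  u_t = 2 A t + B e^{t}
Term by term:
  (u_x)² = 0
  2·(u_t)² = 8 A^{2} t^{2} + 8 A B t e^{t} + 2 B^{2} e^{2 t}
So the left-hand side equals
  8 A^{2} t^{2} + 8 A B t e^{t} + 2 B^{2} e^{2 t}
This must equal f(x, t) identically; expanded, f = 72 t^{2} - 24 t e^{t} + 2 e^{2 t}.
Matching coefficients of the independent functions:
  [t^{2}]:  8 A^{2} = 72
  [t e^{t}]:  8 A B = -24
  [e^{2 t}]:  2 B^{2} = 2
These equations allow (A, B) = (-3, 1) or (3, -1).
Impose the point condition(s):
  u(0, 0) = -1  ⟹  B = -1
Only A = 3, B = -1 satisfies everything.
Hence u(x, t) = 3 t^{2} - e^{t}.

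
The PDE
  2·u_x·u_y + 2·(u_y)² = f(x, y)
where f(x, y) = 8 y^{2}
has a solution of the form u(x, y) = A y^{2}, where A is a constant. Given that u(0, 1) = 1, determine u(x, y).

Substitute the ansatz u = A y^{2} into the left-hand side.
Derivatives of the ansatz:
  u_x = 0
  u_y = 2 A y
Term by term:
  2·u_x·u_y = 0
  2·(u_y)² = 8 A^{2} y^{2}
So the left-hand side equals
  8 A^{2} y^{2}
This must equal f(x, y) = 8 y^{2} identically.
Matching coefficients of the independent functions:
  [y^{2}]:  8 A^{2} = 8
These equations allow (A) = (-1) or (1).
Impose the point condition(s):
  u(0, 1) = 1  ⟹  A = 1
Only A = 1 satisfies everything.
Hence u(x, y) = y^{2}.

Answer: u(x, y) = y^{2}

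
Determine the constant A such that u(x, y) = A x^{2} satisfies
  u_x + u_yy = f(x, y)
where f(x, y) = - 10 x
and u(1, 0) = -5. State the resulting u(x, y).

Substitute the ansatz u = A x^{2} into the left-hand side.
Derivatives of the ansatz:
  u_x = 2 A x
  u_yy = 0
Term by term:
  u_x = 2 A x
  u_yy = 0
So the left-hand side equals
  2 A x
This must equal f(x, y) = - 10 x identically.
Matching coefficients of the independent functions:
  [x]:  2 A = -10
Solving: A = -5.
Check against the point condition:
  u(1, 0) = -5  ⟹  A = -5  ✓
Hence u(x, y) = - 5 x^{2}.

Answer: u(x, y) = - 5 x^{2}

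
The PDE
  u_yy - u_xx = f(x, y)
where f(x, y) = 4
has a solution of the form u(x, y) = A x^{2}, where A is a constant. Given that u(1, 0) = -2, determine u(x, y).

Substitute the ansatz u = A x^{2} into the left-hand side.
Derivatives of the ansatz:
  u_yy = 0
  u_xx = 2 A
Term by term:
  u_yy = 0
  -u_xx = - 2 A
So the left-hand side equals
  - 2 A
This must equal f(x, y) = 4 identically.
Matching coefficients of the independent functions:
  [constant term]:  - 2 A = 4
Solving: A = -2.
Check against the point condition:
  u(1, 0) = -2  ⟹  A = -2  ✓
Hence u(x, y) = - 2 x^{2}.

Answer: u(x, y) = - 2 x^{2}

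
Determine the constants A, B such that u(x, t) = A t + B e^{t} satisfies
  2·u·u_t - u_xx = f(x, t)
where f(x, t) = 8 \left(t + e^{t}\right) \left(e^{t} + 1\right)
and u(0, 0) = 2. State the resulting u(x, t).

Answer: u(x, t) = 2 t + 2 e^{t}

Derivation:
Substitute the ansatz u = A t + B e^{t} into the left-hand side.
Derivatives of the ansatz:
  u_t = A + B e^{t}
  u_xx = 0
Term by term:
  2·u·u_t = 2 A^{2} t + 2 A B t e^{t} + 2 A B e^{t} + 2 B^{2} e^{2 t}
  -u_xx = 0
So the left-hand side equals
  2 A^{2} t + 2 A B t e^{t} + 2 A B e^{t} + 2 B^{2} e^{2 t}
This must equal f(x, t) identically; expanded, f = 8 t e^{t} + 8 t + 8 e^{2 t} + 8 e^{t}.
Matching coefficients of the independent functions:
  [t]:  2 A^{2} = 8
  [t e^{t}, e^{t}]:  2 A B = 8
  [e^{2 t}]:  2 B^{2} = 8
These equations allow (A, B) = (-2, -2) or (2, 2).
Impose the point condition(s):
  u(0, 0) = 2  ⟹  B = 2
Only A = 2, B = 2 satisfies everything.
Hence u(x, t) = 2 t + 2 e^{t}.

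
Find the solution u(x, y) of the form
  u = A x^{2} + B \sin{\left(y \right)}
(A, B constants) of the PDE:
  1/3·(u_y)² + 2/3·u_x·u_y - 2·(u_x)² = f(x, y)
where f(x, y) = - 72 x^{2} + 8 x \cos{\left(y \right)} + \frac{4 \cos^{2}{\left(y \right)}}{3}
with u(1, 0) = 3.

Substitute the ansatz u = A x^{2} + B \sin{\left(y \right)} into the left-hand side.
Derivatives of the ansatz:
  u_y = B \cos{\left(y \right)}
  u_x = 2 A x
Term by term:
  1/3·(u_y)² = \frac{B^{2} \cos^{2}{\left(y \right)}}{3}
  2/3·u_x·u_y = \frac{4 A B x \cos{\left(y \right)}}{3}
  -2·(u_x)² = - 8 A^{2} x^{2}
So the left-hand side equals
  - 8 A^{2} x^{2} + \frac{4 A B x \cos{\left(y \right)}}{3} + \frac{B^{2} \cos^{2}{\left(y \right)}}{3}
This must equal f(x, y) = - 72 x^{2} + 8 x \cos{\left(y \right)} + \frac{4 \cos^{2}{\left(y \right)}}{3} identically.
Matching coefficients of the independent functions:
  [x^{2}]:  - 8 A^{2} = -72
  [x \cos{\left(y \right)}]:  \frac{4 A B}{3} = 8
  [\cos^{2}{\left(y \right)}]:  \frac{B^{2}}{3} = \frac{4}{3}
These equations allow (A, B) = (-3, -2) or (3, 2).
Impose the point condition(s):
  u(1, 0) = 3  ⟹  A = 3
Only A = 3, B = 2 satisfies everything.
Hence u(x, y) = 3 x^{2} + 2 \sin{\left(y \right)}.

Answer: u(x, y) = 3 x^{2} + 2 \sin{\left(y \right)}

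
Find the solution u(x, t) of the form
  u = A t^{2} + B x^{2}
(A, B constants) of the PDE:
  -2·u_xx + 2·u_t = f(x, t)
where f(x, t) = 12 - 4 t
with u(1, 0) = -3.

Substitute the ansatz u = A t^{2} + B x^{2} into the left-hand side.
Derivatives of the ansatz:
  u_xx = 2 B
  u_t = 2 A t
Term by term:
  -2·u_xx = - 4 B
  2·u_t = 4 A t
So the left-hand side equals
  4 A t - 4 B
This must equal f(x, t) = 12 - 4 t identically.
Matching coefficients of the independent functions:
  [constant term]:  - 4 B = 12
  [t]:  4 A = -4
Solving: A = -1, B = -3.
Check against the point condition:
  u(1, 0) = -3  ⟹  B = -3  ✓
Hence u(x, t) = - t^{2} - 3 x^{2}.

Answer: u(x, t) = - t^{2} - 3 x^{2}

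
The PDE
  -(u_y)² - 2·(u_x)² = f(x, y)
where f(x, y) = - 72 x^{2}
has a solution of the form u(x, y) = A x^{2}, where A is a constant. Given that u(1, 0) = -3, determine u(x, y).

Substitute the ansatz u = A x^{2} into the left-hand side.
Derivatives of the ansatz:
  u_y = 0
  u_x = 2 A x
Term by term:
  -(u_y)² = 0
  -2·(u_x)² = - 8 A^{2} x^{2}
So the left-hand side equals
  - 8 A^{2} x^{2}
This must equal f(x, y) = - 72 x^{2} identically.
Matching coefficients of the independent functions:
  [x^{2}]:  - 8 A^{2} = -72
These equations allow (A) = (-3) or (3).
Impose the point condition(s):
  u(1, 0) = -3  ⟹  A = -3
Only A = -3 satisfies everything.
Hence u(x, y) = - 3 x^{2}.

Answer: u(x, y) = - 3 x^{2}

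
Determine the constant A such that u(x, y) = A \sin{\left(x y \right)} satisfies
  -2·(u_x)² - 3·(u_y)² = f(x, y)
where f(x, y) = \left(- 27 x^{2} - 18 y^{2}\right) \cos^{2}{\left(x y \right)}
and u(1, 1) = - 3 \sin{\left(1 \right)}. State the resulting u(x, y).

Answer: u(x, y) = - 3 \sin{\left(x y \right)}

Derivation:
Substitute the ansatz u = A \sin{\left(x y \right)} into the left-hand side.
Derivatives of the ansatz:
  u_x = A y \cos{\left(x y \right)}
  u_y = A x \cos{\left(x y \right)}
Term by term:
  -2·(u_x)² = - 2 A^{2} y^{2} \cos^{2}{\left(x y \right)}
  -3·(u_y)² = - 3 A^{2} x^{2} \cos^{2}{\left(x y \right)}
So the left-hand side equals
  - 3 A^{2} x^{2} \cos^{2}{\left(x y \right)} - 2 A^{2} y^{2} \cos^{2}{\left(x y \right)}
This must equal f(x, y) identically; expanded, f = - 27 x^{2} \cos^{2}{\left(x y \right)} - 18 y^{2} \cos^{2}{\left(x y \right)}.
Matching coefficients of the independent functions:
  [x^{2} \cos^{2}{\left(x y \right)}]:  - 3 A^{2} = -27
  [y^{2} \cos^{2}{\left(x y \right)}]:  - 2 A^{2} = -18
These equations allow (A) = (-3) or (3).
Impose the point condition(s):
  u(1, 1) = - 3 \sin{\left(1 \right)}  ⟹  A \sin{\left(1 \right)} = - 3 \sin{\left(1 \right)}
Only A = -3 satisfies everything.
Hence u(x, y) = - 3 \sin{\left(x y \right)}.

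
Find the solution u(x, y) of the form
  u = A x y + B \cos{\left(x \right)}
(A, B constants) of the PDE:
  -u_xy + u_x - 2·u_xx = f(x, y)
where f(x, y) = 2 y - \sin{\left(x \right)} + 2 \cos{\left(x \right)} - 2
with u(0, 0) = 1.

Substitute the ansatz u = A x y + B \cos{\left(x \right)} into the left-hand side.
Derivatives of the ansatz:
  u_xy = A
  u_x = A y - B \sin{\left(x \right)}
  u_xx = - B \cos{\left(x \right)}
Term by term:
  -u_xy = - A
  u_x = A y - B \sin{\left(x \right)}
  -2·u_xx = 2 B \cos{\left(x \right)}
So the left-hand side equals
  A y - A - B \sin{\left(x \right)} + 2 B \cos{\left(x \right)}
This must equal f(x, y) = 2 y - \sin{\left(x \right)} + 2 \cos{\left(x \right)} - 2 identically.
Matching coefficients of the independent functions:
  [constant term]:  - A = -2
  [y]:  A = 2
  [\sin{\left(x \right)}]:  - B = -1
  [\cos{\left(x \right)}]:  2 B = 2
Solving: A = 2, B = 1.
Check against the point condition:
  u(0, 0) = 1  ⟹  B = 1  ✓
Hence u(x, y) = 2 x y + \cos{\left(x \right)}.

Answer: u(x, y) = 2 x y + \cos{\left(x \right)}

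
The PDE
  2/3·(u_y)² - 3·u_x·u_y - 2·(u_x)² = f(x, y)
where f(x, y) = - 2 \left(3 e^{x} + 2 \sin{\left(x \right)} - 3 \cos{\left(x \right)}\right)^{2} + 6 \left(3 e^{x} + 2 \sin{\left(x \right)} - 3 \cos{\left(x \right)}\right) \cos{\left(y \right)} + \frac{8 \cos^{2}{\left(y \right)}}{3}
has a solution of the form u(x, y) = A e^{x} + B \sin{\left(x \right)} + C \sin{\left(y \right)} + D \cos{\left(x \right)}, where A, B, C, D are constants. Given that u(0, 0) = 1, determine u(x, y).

Substitute the ansatz u = A e^{x} + B \sin{\left(x \right)} + C \sin{\left(y \right)} + D \cos{\left(x \right)} into the left-hand side.
Derivatives of the ansatz:
  u_y = C \cos{\left(y \right)}
  u_x = A e^{x} + B \cos{\left(x \right)} - D \sin{\left(x \right)}
Term by term:
  2/3·(u_y)² = \frac{2 C^{2} \cos^{2}{\left(y \right)}}{3}
  -3·u_x·u_y = - 3 A C e^{x} \cos{\left(y \right)} - 3 B C \cos{\left(x \right)} \cos{\left(y \right)} + 3 C D \sin{\left(x \right)} \cos{\left(y \right)}
  -2·(u_x)² = - 2 A^{2} e^{2 x} - 4 A B e^{x} \cos{\left(x \right)} + 4 A D e^{x} \sin{\left(x \right)} - 2 B^{2} \cos^{2}{\left(x \right)} + 4 B D \sin{\left(x \right)} \cos{\left(x \right)} - 2 D^{2} \sin^{2}{\left(x \right)}
So the left-hand side equals
  - 2 A^{2} e^{2 x} - 4 A B e^{x} \cos{\left(x \right)} - 3 A C e^{x} \cos{\left(y \right)} + 4 A D e^{x} \sin{\left(x \right)} - 2 B^{2} \cos^{2}{\left(x \right)} - 3 B C \cos{\left(x \right)} \cos{\left(y \right)} + 4 B D \sin{\left(x \right)} \cos{\left(x \right)} + \frac{2 C^{2} \cos^{2}{\left(y \right)}}{3} + 3 C D \sin{\left(x \right)} \cos{\left(y \right)} - 2 D^{2} \sin^{2}{\left(x \right)}
This must equal f(x, y) identically; expanded, f = - 18 e^{2 x} - 24 e^{x} \sin{\left(x \right)} + 36 e^{x} \cos{\left(x \right)} + 18 e^{x} \cos{\left(y \right)} - 8 \sin^{2}{\left(x \right)} + 24 \sin{\left(x \right)} \cos{\left(x \right)} + 12 \sin{\left(x \right)} \cos{\left(y \right)} - 18 \cos^{2}{\left(x \right)} - 18 \cos{\left(x \right)} \cos{\left(y \right)} + \frac{8 \cos^{2}{\left(y \right)}}{3}.
Matching coefficients of the independent functions:
  [e^{x} \sin{\left(x \right)}]:  4 A D = -24
  [e^{x} \cos{\left(x \right)}]:  - 4 A B = 36
  [e^{x} \cos{\left(y \right)}]:  - 3 A C = 18
  [\sin{\left(x \right)} \cos{\left(x \right)}]:  4 B D = 24
  [\sin{\left(x \right)} \cos{\left(y \right)}]:  3 C D = 12
  [\cos{\left(x \right)} \cos{\left(y \right)}]:  - 3 B C = -18
  [e^{2 x}]:  - 2 A^{2} = -18
  [\sin^{2}{\left(x \right)}]:  - 2 D^{2} = -8
  [\cos^{2}{\left(x \right)}]:  - 2 B^{2} = -18
  [\cos^{2}{\left(y \right)}]:  \frac{2 C^{2}}{3} = \frac{8}{3}
These equations allow (A, B, C, D) = (-3, 3, 2, 2) or (3, -3, -2, -2).
Impose the point condition(s):
  u(0, 0) = 1  ⟹  A + D = 1
Only A = 3, B = -3, C = -2, D = -2 satisfies everything.
Hence u(x, y) = 3 e^{x} - 3 \sin{\left(x \right)} - 2 \sin{\left(y \right)} - 2 \cos{\left(x \right)}.

Answer: u(x, y) = 3 e^{x} - 3 \sin{\left(x \right)} - 2 \sin{\left(y \right)} - 2 \cos{\left(x \right)}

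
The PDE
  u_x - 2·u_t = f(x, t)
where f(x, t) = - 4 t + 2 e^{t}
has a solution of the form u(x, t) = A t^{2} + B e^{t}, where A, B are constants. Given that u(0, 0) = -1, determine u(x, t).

Substitute the ansatz u = A t^{2} + B e^{t} into the left-hand side.
Derivatives of the ansatz:
  u_x = 0
  u_t = 2 A t + B e^{t}
Term by term:
  u_x = 0
  -2·u_t = - 4 A t - 2 B e^{t}
So the left-hand side equals
  - 4 A t - 2 B e^{t}
This must equal f(x, t) = - 4 t + 2 e^{t} identically.
Matching coefficients of the independent functions:
  [t]:  - 4 A = -4
  [e^{t}]:  - 2 B = 2
Solving: A = 1, B = -1.
Check against the point condition:
  u(0, 0) = -1  ⟹  B = -1  ✓
Hence u(x, t) = t^{2} - e^{t}.

Answer: u(x, t) = t^{2} - e^{t}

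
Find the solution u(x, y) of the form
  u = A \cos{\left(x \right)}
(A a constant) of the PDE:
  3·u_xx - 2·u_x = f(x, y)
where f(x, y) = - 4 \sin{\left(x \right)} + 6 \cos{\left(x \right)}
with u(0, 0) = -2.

Substitute the ansatz u = A \cos{\left(x \right)} into the left-hand side.
Derivatives of the ansatz:
  u_xx = - A \cos{\left(x \right)}
  u_x = - A \sin{\left(x \right)}
Term by term:
  3·u_xx = - 3 A \cos{\left(x \right)}
  -2·u_x = 2 A \sin{\left(x \right)}
So the left-hand side equals
  2 A \sin{\left(x \right)} - 3 A \cos{\left(x \right)}
This must equal f(x, y) = - 4 \sin{\left(x \right)} + 6 \cos{\left(x \right)} identically.
Matching coefficients of the independent functions:
  [\sin{\left(x \right)}]:  2 A = -4
  [\cos{\left(x \right)}]:  - 3 A = 6
Solving: A = -2.
Check against the point condition:
  u(0, 0) = -2  ⟹  A = -2  ✓
Hence u(x, y) = - 2 \cos{\left(x \right)}.

Answer: u(x, y) = - 2 \cos{\left(x \right)}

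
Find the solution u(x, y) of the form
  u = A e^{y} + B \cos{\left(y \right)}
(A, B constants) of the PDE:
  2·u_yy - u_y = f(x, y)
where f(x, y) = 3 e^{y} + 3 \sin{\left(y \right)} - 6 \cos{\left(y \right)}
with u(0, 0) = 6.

Substitute the ansatz u = A e^{y} + B \cos{\left(y \right)} into the left-hand side.
Derivatives of the ansatz:
  u_yy = A e^{y} - B \cos{\left(y \right)}
  u_y = A e^{y} - B \sin{\left(y \right)}
Term by term:
  2·u_yy = 2 A e^{y} - 2 B \cos{\left(y \right)}
  -u_y = - A e^{y} + B \sin{\left(y \right)}
So the left-hand side equals
  A e^{y} + B \sin{\left(y \right)} - 2 B \cos{\left(y \right)}
This must equal f(x, y) = 3 e^{y} + 3 \sin{\left(y \right)} - 6 \cos{\left(y \right)} identically.
Matching coefficients of the independent functions:
  [e^{y}]:  A = 3
  [\sin{\left(y \right)}]:  B = 3
  [\cos{\left(y \right)}]:  - 2 B = -6
Solving: A = 3, B = 3.
Check against the point condition:
  u(0, 0) = 6  ⟹  A + B = 6  ✓
Hence u(x, y) = 3 e^{y} + 3 \cos{\left(y \right)}.

Answer: u(x, y) = 3 e^{y} + 3 \cos{\left(y \right)}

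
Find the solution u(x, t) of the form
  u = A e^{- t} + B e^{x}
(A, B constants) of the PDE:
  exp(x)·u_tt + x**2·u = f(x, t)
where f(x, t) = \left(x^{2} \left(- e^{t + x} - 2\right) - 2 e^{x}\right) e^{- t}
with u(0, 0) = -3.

Substitute the ansatz u = A e^{- t} + B e^{x} into the left-hand side.
Derivatives of the ansatz:
  u_tt = A e^{- t}
Term by term:
  exp(x)·u_tt = A e^{- t} e^{x}
  x**2·u = A x^{2} e^{- t} + B x^{2} e^{x}
So the left-hand side equals
  A x^{2} e^{- t} + A e^{- t} e^{x} + B x^{2} e^{x}
This must equal f(x, t) identically; expanded, f = - x^{2} e^{x} - 2 x^{2} e^{- t} - 2 e^{- t} e^{x}.
Matching coefficients of the independent functions:
  [x^{2} e^{- t}, e^{- t} e^{x}]:  A = -2
  [x^{2} e^{x}]:  B = -1
Solving: A = -2, B = -1.
Check against the point condition:
  u(0, 0) = -3  ⟹  A + B = -3  ✓
Hence u(x, t) = - e^{x} - 2 e^{- t}.

Answer: u(x, t) = - e^{x} - 2 e^{- t}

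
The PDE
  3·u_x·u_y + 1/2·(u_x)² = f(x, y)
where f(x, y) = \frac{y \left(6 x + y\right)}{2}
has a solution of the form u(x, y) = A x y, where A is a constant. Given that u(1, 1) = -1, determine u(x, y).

Substitute the ansatz u = A x y into the left-hand side.
Derivatives of the ansatz:
  u_x = A y
  u_y = A x
Term by term:
  3·u_x·u_y = 3 A^{2} x y
  1/2·(u_x)² = \frac{A^{2} y^{2}}{2}
So the left-hand side equals
  3 A^{2} x y + \frac{A^{2} y^{2}}{2}
This must equal f(x, y) identically; expanded, f = 3 x y + \frac{y^{2}}{2}.
Matching coefficients of the independent functions:
  [y^{2}]:  \frac{A^{2}}{2} = \frac{1}{2}
  [x y]:  3 A^{2} = 3
These equations allow (A) = (-1) or (1).
Impose the point condition(s):
  u(1, 1) = -1  ⟹  A = -1
Only A = -1 satisfies everything.
Hence u(x, y) = - x y.

Answer: u(x, y) = - x y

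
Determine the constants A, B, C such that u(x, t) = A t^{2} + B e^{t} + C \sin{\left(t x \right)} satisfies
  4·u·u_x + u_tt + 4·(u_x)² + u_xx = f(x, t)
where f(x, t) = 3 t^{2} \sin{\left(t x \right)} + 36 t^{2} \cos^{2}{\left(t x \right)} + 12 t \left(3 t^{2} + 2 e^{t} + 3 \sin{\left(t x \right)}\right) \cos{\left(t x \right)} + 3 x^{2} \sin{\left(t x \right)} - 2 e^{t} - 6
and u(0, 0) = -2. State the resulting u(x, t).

Substitute the ansatz u = A t^{2} + B e^{t} + C \sin{\left(t x \right)} into the left-hand side.
Derivatives of the ansatz:
  u_x = C t \cos{\left(t x \right)}
  u_tt = 2 A + B e^{t} - C x^{2} \sin{\left(t x \right)}
  u_xx = - C t^{2} \sin{\left(t x \right)}
Term by term:
  4·u·u_x = 4 A C t^{3} \cos{\left(t x \right)} + 4 B C t e^{t} \cos{\left(t x \right)} + 4 C^{2} t \sin{\left(t x \right)} \cos{\left(t x \right)}
  u_tt = 2 A + B e^{t} - C x^{2} \sin{\left(t x \right)}
  4·(u_x)² = 4 C^{2} t^{2} \cos^{2}{\left(t x \right)}
  u_xx = - C t^{2} \sin{\left(t x \right)}
So the left-hand side equals
  4 A C t^{3} \cos{\left(t x \right)} + 2 A + 4 B C t e^{t} \cos{\left(t x \right)} + B e^{t} + 4 C^{2} t^{2} \cos^{2}{\left(t x \right)} + 4 C^{2} t \sin{\left(t x \right)} \cos{\left(t x \right)} - C t^{2} \sin{\left(t x \right)} - C x^{2} \sin{\left(t x \right)}
This must equal f(x, t) identically; expanded, f = 36 t^{3} \cos{\left(t x \right)} + 3 t^{2} \sin{\left(t x \right)} + 36 t^{2} \cos^{2}{\left(t x \right)} + 24 t e^{t} \cos{\left(t x \right)} + 36 t \sin{\left(t x \right)} \cos{\left(t x \right)} + 3 x^{2} \sin{\left(t x \right)} - 2 e^{t} - 6.
Matching coefficients of the independent functions:
  [constant term]:  2 A = -6
  [t^{2} \sin{\left(t x \right)}, x^{2} \sin{\left(t x \right)}]:  - C = 3
  [t^{2} \cos^{2}{\left(t x \right)}, t \sin{\left(t x \right)} \cos{\left(t x \right)}]:  4 C^{2} = 36
  [t^{3} \cos{\left(t x \right)}]:  4 A C = 36
  [t e^{t} \cos{\left(t x \right)}]:  4 B C = 24
  [e^{t}]:  B = -2
Solving: A = -3, B = -2, C = -3.
Check against the point condition:
  u(0, 0) = -2  ⟹  B = -2  ✓
Hence u(x, t) = - 3 t^{2} - 2 e^{t} - 3 \sin{\left(t x \right)}.

Answer: u(x, t) = - 3 t^{2} - 2 e^{t} - 3 \sin{\left(t x \right)}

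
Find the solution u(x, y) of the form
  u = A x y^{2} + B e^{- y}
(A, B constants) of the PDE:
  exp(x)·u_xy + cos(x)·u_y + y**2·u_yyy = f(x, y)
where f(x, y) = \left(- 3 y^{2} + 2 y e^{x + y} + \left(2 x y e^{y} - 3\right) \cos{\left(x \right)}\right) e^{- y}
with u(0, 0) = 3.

Substitute the ansatz u = A x y^{2} + B e^{- y} into the left-hand side.
Derivatives of the ansatz:
  u_xy = 2 A y
  u_y = 2 A x y - B e^{- y}
  u_yyy = - B e^{- y}
Term by term:
  exp(x)·u_xy = 2 A y e^{x}
  cos(x)·u_y = 2 A x y \cos{\left(x \right)} - B e^{- y} \cos{\left(x \right)}
  y**2·u_yyy = - B y^{2} e^{- y}
So the left-hand side equals
  2 A x y \cos{\left(x \right)} + 2 A y e^{x} - B y^{2} e^{- y} - B e^{- y} \cos{\left(x \right)}
This must equal f(x, y) identically; expanded, f = 2 x y \cos{\left(x \right)} - 3 y^{2} e^{- y} + 2 y e^{x} - 3 e^{- y} \cos{\left(x \right)}.
Matching coefficients of the independent functions:
  [y e^{x}, x y \cos{\left(x \right)}]:  2 A = 2
  [y^{2} e^{- y}, e^{- y} \cos{\left(x \right)}]:  - B = -3
Solving: A = 1, B = 3.
Check against the point condition:
  u(0, 0) = 3  ⟹  B = 3  ✓
Hence u(x, y) = x y^{2} + 3 e^{- y}.

Answer: u(x, y) = x y^{2} + 3 e^{- y}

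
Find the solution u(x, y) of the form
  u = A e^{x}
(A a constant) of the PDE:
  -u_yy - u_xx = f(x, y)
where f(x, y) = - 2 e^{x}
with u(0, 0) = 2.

Answer: u(x, y) = 2 e^{x}

Derivation:
Substitute the ansatz u = A e^{x} into the left-hand side.
Derivatives of the ansatz:
  u_yy = 0
  u_xx = A e^{x}
Term by term:
  -u_yy = 0
  -u_xx = - A e^{x}
So the left-hand side equals
  - A e^{x}
This must equal f(x, y) = - 2 e^{x} identically.
Matching coefficients of the independent functions:
  [e^{x}]:  - A = -2
Solving: A = 2.
Check against the point condition:
  u(0, 0) = 2  ⟹  A = 2  ✓
Hence u(x, y) = 2 e^{x}.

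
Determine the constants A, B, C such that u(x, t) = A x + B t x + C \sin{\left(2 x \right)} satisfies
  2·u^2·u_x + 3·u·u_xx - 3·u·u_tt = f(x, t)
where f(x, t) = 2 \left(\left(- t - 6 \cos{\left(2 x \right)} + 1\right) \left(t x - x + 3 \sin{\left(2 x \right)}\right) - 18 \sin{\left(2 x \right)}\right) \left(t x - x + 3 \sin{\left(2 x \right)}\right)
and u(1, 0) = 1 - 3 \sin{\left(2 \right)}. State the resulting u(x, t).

Answer: u(x, t) = - t x + x - 3 \sin{\left(2 x \right)}

Derivation:
Substitute the ansatz u = A x + B t x + C \sin{\left(2 x \right)} into the left-hand side.
Derivatives of the ansatz:
  u_x = A + B t + 2 C \cos{\left(2 x \right)}
  u_xx = - 4 C \sin{\left(2 x \right)}
  u_tt = 0
Term by term:
  2·u^2·u_x = 2 A^{3} x^{2} + 6 A^{2} B t x^{2} + 4 A^{2} C x^{2} \cos{\left(2 x \right)} + 4 A^{2} C x \sin{\left(2 x \right)} + 6 A B^{2} t^{2} x^{2} + 8 A B C t x^{2} \cos{\left(2 x \right)} + 8 A B C t x \sin{\left(2 x \right)} + 8 A C^{2} x \sin{\left(2 x \right)} \cos{\left(2 x \right)} + 2 A C^{2} \sin^{2}{\left(2 x \right)} + 2 B^{3} t^{3} x^{2} + 4 B^{2} C t^{2} x^{2} \cos{\left(2 x \right)} + 4 B^{2} C t^{2} x \sin{\left(2 x \right)} + 8 B C^{2} t x \sin{\left(2 x \right)} \cos{\left(2 x \right)} + 2 B C^{2} t \sin^{2}{\left(2 x \right)} + 4 C^{3} \sin^{2}{\left(2 x \right)} \cos{\left(2 x \right)}
  3·u·u_xx = - 12 A C x \sin{\left(2 x \right)} - 12 B C t x \sin{\left(2 x \right)} - 12 C^{2} \sin^{2}{\left(2 x \right)}
  -3·u·u_tt = 0
So the left-hand side equals
  2 A^{3} x^{2} + 6 A^{2} B t x^{2} + 4 A^{2} C x^{2} \cos{\left(2 x \right)} + 4 A^{2} C x \sin{\left(2 x \right)} + 6 A B^{2} t^{2} x^{2} + 8 A B C t x^{2} \cos{\left(2 x \right)} + 8 A B C t x \sin{\left(2 x \right)} + 8 A C^{2} x \sin{\left(2 x \right)} \cos{\left(2 x \right)} + 2 A C^{2} \sin^{2}{\left(2 x \right)} - 12 A C x \sin{\left(2 x \right)} + 2 B^{3} t^{3} x^{2} + 4 B^{2} C t^{2} x^{2} \cos{\left(2 x \right)} + 4 B^{2} C t^{2} x \sin{\left(2 x \right)} + 8 B C^{2} t x \sin{\left(2 x \right)} \cos{\left(2 x \right)} + 2 B C^{2} t \sin^{2}{\left(2 x \right)} - 12 B C t x \sin{\left(2 x \right)} + 4 C^{3} \sin^{2}{\left(2 x \right)} \cos{\left(2 x \right)} - 12 C^{2} \sin^{2}{\left(2 x \right)}
This must equal f(x, t) identically; expanded, f = - 2 t^{3} x^{2} - 12 t^{2} x^{2} \cos{\left(2 x \right)} + 6 t^{2} x^{2} - 12 t^{2} x \sin{\left(2 x \right)} + 24 t x^{2} \cos{\left(2 x \right)} - 6 t x^{2} - 72 t x \sin{\left(2 x \right)} \cos{\left(2 x \right)} - 12 t x \sin{\left(2 x \right)} - 18 t \sin^{2}{\left(2 x \right)} - 12 x^{2} \cos{\left(2 x \right)} + 2 x^{2} + 72 x \sin{\left(2 x \right)} \cos{\left(2 x \right)} + 24 x \sin{\left(2 x \right)} - 108 \sin^{2}{\left(2 x \right)} \cos{\left(2 x \right)} - 90 \sin^{2}{\left(2 x \right)}.
Matching coefficients of the independent functions:
(each divided by its leading coefficient; functions giving the same equation are listed together)
  [x^{2}]:  A^{3} - 1 = 0
  [t x^{2}]:  A^{2} B + 1 = 0
  [t \sin^{2}{\left(2 x \right)}, t x \sin{\left(2 x \right)} \cos{\left(2 x \right)}]:  B C^{2} + 9 = 0
  [t^{2} x^{2}]:  A B^{2} - 1 = 0
  [t^{3} x^{2}]:  B^{3} + 1 = 0
  [x \sin{\left(2 x \right)}]:  A^{2} C - 3 A C - 6 = 0
  [x^{2} \cos{\left(2 x \right)}]:  A^{2} C + 3 = 0
  [\sin^{2}{\left(2 x \right)} \cos{\left(2 x \right)}]:  C^{3} + 27 = 0
  [t x \sin{\left(2 x \right)}]:  A B C - \frac{3 B C}{2} + \frac{3}{2} = 0
  [t x^{2} \cos{\left(2 x \right)}]:  A B C - 3 = 0
  [t^{2} x \sin{\left(2 x \right)}, t^{2} x^{2} \cos{\left(2 x \right)}]:  B^{2} C + 3 = 0
  [x \sin{\left(2 x \right)} \cos{\left(2 x \right)}]:  A C^{2} - 9 = 0
  [\sin^{2}{\left(2 x \right)}]:  A C^{2} - 6 C^{2} + 45 = 0
Solving: A = 1, B = -1, C = -3.
Check against the point condition:
  u(1, 0) = 1 - 3 \sin{\left(2 \right)}  ⟹  A + C \sin{\left(2 \right)} = 1 - 3 \sin{\left(2 \right)}  ✓
Hence u(x, t) = - t x + x - 3 \sin{\left(2 x \right)}.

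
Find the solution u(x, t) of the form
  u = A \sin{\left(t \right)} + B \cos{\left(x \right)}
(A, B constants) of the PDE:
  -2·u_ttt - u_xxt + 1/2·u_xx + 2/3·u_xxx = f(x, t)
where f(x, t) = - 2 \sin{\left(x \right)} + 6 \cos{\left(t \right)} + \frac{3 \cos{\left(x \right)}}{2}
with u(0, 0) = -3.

Substitute the ansatz u = A \sin{\left(t \right)} + B \cos{\left(x \right)} into the left-hand side.
Derivatives of the ansatz:
  u_ttt = - A \cos{\left(t \right)}
  u_xxt = 0
  u_xx = - B \cos{\left(x \right)}
  u_xxx = B \sin{\left(x \right)}
Term by term:
  -2·u_ttt = 2 A \cos{\left(t \right)}
  -u_xxt = 0
  1/2·u_xx = - \frac{B \cos{\left(x \right)}}{2}
  2/3·u_xxx = \frac{2 B \sin{\left(x \right)}}{3}
So the left-hand side equals
  2 A \cos{\left(t \right)} + \frac{2 B \sin{\left(x \right)}}{3} - \frac{B \cos{\left(x \right)}}{2}
This must equal f(x, t) = - 2 \sin{\left(x \right)} + 6 \cos{\left(t \right)} + \frac{3 \cos{\left(x \right)}}{2} identically.
Matching coefficients of the independent functions:
  [\sin{\left(x \right)}]:  \frac{2 B}{3} = -2
  [\cos{\left(t \right)}]:  2 A = 6
  [\cos{\left(x \right)}]:  - \frac{B}{2} = \frac{3}{2}
Solving: A = 3, B = -3.
Check against the point condition:
  u(0, 0) = -3  ⟹  B = -3  ✓
Hence u(x, t) = 3 \sin{\left(t \right)} - 3 \cos{\left(x \right)}.

Answer: u(x, t) = 3 \sin{\left(t \right)} - 3 \cos{\left(x \right)}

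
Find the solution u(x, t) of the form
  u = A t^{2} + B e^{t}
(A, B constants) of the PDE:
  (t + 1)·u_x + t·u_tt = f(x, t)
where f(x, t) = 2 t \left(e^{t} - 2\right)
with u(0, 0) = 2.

Substitute the ansatz u = A t^{2} + B e^{t} into the left-hand side.
Derivatives of the ansatz:
  u_x = 0
  u_tt = 2 A + B e^{t}
Term by term:
  (t + 1)·u_x = 0
  t·u_tt = 2 A t + B t e^{t}
So the left-hand side equals
  2 A t + B t e^{t}
This must equal f(x, t) = 2 t \left(e^{t} - 2\right) identically.
Matching coefficients of the independent functions:
  [t]:  2 A = -4
  [t e^{t}]:  B = 2
Solving: A = -2, B = 2.
Check against the point condition:
  u(0, 0) = 2  ⟹  B = 2  ✓
Hence u(x, t) = - 2 t^{2} + 2 e^{t}.

Answer: u(x, t) = - 2 t^{2} + 2 e^{t}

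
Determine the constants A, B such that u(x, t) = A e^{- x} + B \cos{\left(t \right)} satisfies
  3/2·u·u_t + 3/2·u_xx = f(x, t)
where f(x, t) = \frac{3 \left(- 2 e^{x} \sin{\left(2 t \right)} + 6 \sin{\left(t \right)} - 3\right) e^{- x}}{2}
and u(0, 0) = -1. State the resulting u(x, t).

Substitute the ansatz u = A e^{- x} + B \cos{\left(t \right)} into the left-hand side.
Derivatives of the ansatz:
  u_t = - B \sin{\left(t \right)}
  u_xx = A e^{- x}
Term by term:
  3/2·u·u_t = - \frac{3 A B e^{- x} \sin{\left(t \right)}}{2} - \frac{3 B^{2} \sin{\left(t \right)} \cos{\left(t \right)}}{2}
  3/2·u_xx = \frac{3 A e^{- x}}{2}
So the left-hand side equals
  - \frac{3 A B e^{- x} \sin{\left(t \right)}}{2} + \frac{3 A e^{- x}}{2} - \frac{3 B^{2} \sin{\left(t \right)} \cos{\left(t \right)}}{2}
This must equal f(x, t) identically; expanded, f = - 6 \sin{\left(t \right)} \cos{\left(t \right)} + 9 e^{- x} \sin{\left(t \right)} - \frac{9 e^{- x}}{2}.
Matching coefficients of the independent functions:
  [e^{- x} \sin{\left(t \right)}]:  - \frac{3 A B}{2} = 9
  [\sin{\left(t \right)} \cos{\left(t \right)}]:  - \frac{3 B^{2}}{2} = -6
  [e^{- x}]:  \frac{3 A}{2} = - \frac{9}{2}
Solving: A = -3, B = 2.
Check against the point condition:
  u(0, 0) = -1  ⟹  A + B = -1  ✓
Hence u(x, t) = 2 \cos{\left(t \right)} - 3 e^{- x}.

Answer: u(x, t) = 2 \cos{\left(t \right)} - 3 e^{- x}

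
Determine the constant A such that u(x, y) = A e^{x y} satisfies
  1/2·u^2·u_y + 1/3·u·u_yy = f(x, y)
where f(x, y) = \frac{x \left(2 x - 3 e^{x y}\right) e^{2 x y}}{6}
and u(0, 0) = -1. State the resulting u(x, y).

Substitute the ansatz u = A e^{x y} into the left-hand side.
Derivatives of the ansatz:
  u_y = A x e^{x y}
  u_yy = A x^{2} e^{x y}
Term by term:
  1/2·u^2·u_y = \frac{A^{3} x e^{3 x y}}{2}
  1/3·u·u_yy = \frac{A^{2} x^{2} e^{2 x y}}{3}
So the left-hand side equals
  \frac{A^{3} x e^{3 x y}}{2} + \frac{A^{2} x^{2} e^{2 x y}}{3}
This must equal f(x, y) identically; expanded, f = \frac{x^{2} e^{2 x y}}{3} - \frac{x e^{3 x y}}{2}.
Matching coefficients of the independent functions:
  [x e^{3 x y}]:  \frac{A^{3}}{2} = - \frac{1}{2}
  [x^{2} e^{2 x y}]:  \frac{A^{2}}{3} = \frac{1}{3}
Solving: A = -1.
Check against the point condition:
  u(0, 0) = -1  ⟹  A = -1  ✓
Hence u(x, y) = - e^{x y}.

Answer: u(x, y) = - e^{x y}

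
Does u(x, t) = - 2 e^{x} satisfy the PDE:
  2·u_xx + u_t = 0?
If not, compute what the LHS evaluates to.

Evaluate each term of the left-hand side for u = - 2 e^{x}.
Derivatives:
  u_xx = - 2 e^{x}
  u_t = 0
Terms:
  2·u_xx = - 4 e^{x}
  u_t = 0
Sum: LHS = - 4 e^{x}
Given right-hand side: 0. Difference LHS − RHS = - 4 e^{x} ≠ 0, so u is not a solution.

Answer: No, the LHS evaluates to - 4 e^{x}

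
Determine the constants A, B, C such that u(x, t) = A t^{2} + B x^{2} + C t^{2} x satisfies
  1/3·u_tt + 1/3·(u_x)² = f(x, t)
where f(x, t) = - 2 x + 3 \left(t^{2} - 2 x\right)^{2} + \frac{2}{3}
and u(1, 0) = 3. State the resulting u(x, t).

Substitute the ansatz u = A t^{2} + B x^{2} + C t^{2} x into the left-hand side.
Derivatives of the ansatz:
  u_tt = 2 A + 2 C x
  u_x = 2 B x + C t^{2}
Term by term:
  1/3·u_tt = \frac{2 A}{3} + \frac{2 C x}{3}
  1/3·(u_x)² = \frac{4 B^{2} x^{2}}{3} + \frac{4 B C t^{2} x}{3} + \frac{C^{2} t^{4}}{3}
So the left-hand side equals
  \frac{2 A}{3} + \frac{4 B^{2} x^{2}}{3} + \frac{4 B C t^{2} x}{3} + \frac{C^{2} t^{4}}{3} + \frac{2 C x}{3}
This must equal f(x, t) identically; expanded, f = 3 t^{4} - 12 t^{2} x + 12 x^{2} - 2 x + \frac{2}{3}.
Matching coefficients of the independent functions:
  [constant term]:  \frac{2 A}{3} = \frac{2}{3}
  [t^{4}]:  \frac{C^{2}}{3} = 3
  [x]:  \frac{2 C}{3} = -2
  [x^{2}]:  \frac{4 B^{2}}{3} = 12
  [t^{2} x]:  \frac{4 B C}{3} = -12
Solving: A = 1, B = 3, C = -3.
Check against the point condition:
  u(1, 0) = 3  ⟹  B = 3  ✓
Hence u(x, t) = - 3 t^{2} x + t^{2} + 3 x^{2}.

Answer: u(x, t) = - 3 t^{2} x + t^{2} + 3 x^{2}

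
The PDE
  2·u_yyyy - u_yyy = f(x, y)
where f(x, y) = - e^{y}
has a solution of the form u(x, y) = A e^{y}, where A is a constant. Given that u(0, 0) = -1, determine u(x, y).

Answer: u(x, y) = - e^{y}

Derivation:
Substitute the ansatz u = A e^{y} into the left-hand side.
Derivatives of the ansatz:
  u_yyyy = A e^{y}
  u_yyy = A e^{y}
Term by term:
  2·u_yyyy = 2 A e^{y}
  -u_yyy = - A e^{y}
So the left-hand side equals
  A e^{y}
This must equal f(x, y) = - e^{y} identically.
Matching coefficients of the independent functions:
  [e^{y}]:  A = -1
Solving: A = -1.
Check against the point condition:
  u(0, 0) = -1  ⟹  A = -1  ✓
Hence u(x, y) = - e^{y}.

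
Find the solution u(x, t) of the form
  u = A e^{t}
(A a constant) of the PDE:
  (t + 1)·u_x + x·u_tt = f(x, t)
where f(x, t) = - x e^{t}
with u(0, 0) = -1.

Substitute the ansatz u = A e^{t} into the left-hand side.
Derivatives of the ansatz:
  u_x = 0
  u_tt = A e^{t}
Term by term:
  (t + 1)·u_x = 0
  x·u_tt = A x e^{t}
So the left-hand side equals
  A x e^{t}
This must equal f(x, t) = - x e^{t} identically.
Matching coefficients of the independent functions:
  [x e^{t}]:  A = -1
Solving: A = -1.
Check against the point condition:
  u(0, 0) = -1  ⟹  A = -1  ✓
Hence u(x, t) = - e^{t}.

Answer: u(x, t) = - e^{t}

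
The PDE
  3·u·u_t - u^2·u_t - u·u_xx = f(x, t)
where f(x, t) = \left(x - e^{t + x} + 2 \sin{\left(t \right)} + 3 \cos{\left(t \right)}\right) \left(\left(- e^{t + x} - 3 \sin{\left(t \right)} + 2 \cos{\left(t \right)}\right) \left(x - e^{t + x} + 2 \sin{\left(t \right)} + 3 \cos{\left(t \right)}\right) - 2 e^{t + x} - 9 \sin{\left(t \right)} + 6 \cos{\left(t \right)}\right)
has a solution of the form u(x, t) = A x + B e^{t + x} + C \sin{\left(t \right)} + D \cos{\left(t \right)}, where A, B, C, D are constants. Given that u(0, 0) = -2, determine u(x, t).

Substitute the ansatz u = A x + B e^{t + x} + C \sin{\left(t \right)} + D \cos{\left(t \right)} into the left-hand side.
Derivatives of the ansatz:
  u_t = B e^{t} e^{x} + C \cos{\left(t \right)} - D \sin{\left(t \right)}
  u_xx = B e^{t} e^{x}
Term by term:
  3·u·u_t = 3 A B x e^{t} e^{x} + 3 A C x \cos{\left(t \right)} - 3 A D x \sin{\left(t \right)} + 3 B^{2} e^{2 t} e^{2 x} + 3 B C e^{t} e^{x} \sin{\left(t \right)} + 3 B C e^{t} e^{x} \cos{\left(t \right)} - 3 B D e^{t} e^{x} \sin{\left(t \right)} + 3 B D e^{t} e^{x} \cos{\left(t \right)} + 3 C^{2} \sin{\left(t \right)} \cos{\left(t \right)} - 3 C D \sin^{2}{\left(t \right)} + 3 C D \cos^{2}{\left(t \right)} - 3 D^{2} \sin{\left(t \right)} \cos{\left(t \right)}
  -u^2·u_t = - A^{2} B x^{2} e^{t} e^{x} - A^{2} C x^{2} \cos{\left(t \right)} + A^{2} D x^{2} \sin{\left(t \right)} - 2 A B^{2} x e^{2 t} e^{2 x} - 2 A B C x e^{t} e^{x} \sin{\left(t \right)} - 2 A B C x e^{t} e^{x} \cos{\left(t \right)} + 2 A B D x e^{t} e^{x} \sin{\left(t \right)} - 2 A B D x e^{t} e^{x} \cos{\left(t \right)} - 2 A C^{2} x \sin{\left(t \right)} \cos{\left(t \right)} + 2 A C D x \sin^{2}{\left(t \right)} - 2 A C D x \cos^{2}{\left(t \right)} + 2 A D^{2} x \sin{\left(t \right)} \cos{\left(t \right)} - B^{3} e^{3 t} e^{3 x} - 2 B^{2} C e^{2 t} e^{2 x} \sin{\left(t \right)} - B^{2} C e^{2 t} e^{2 x} \cos{\left(t \right)} + B^{2} D e^{2 t} e^{2 x} \sin{\left(t \right)} - 2 B^{2} D e^{2 t} e^{2 x} \cos{\left(t \right)} - B C^{2} e^{t} e^{x} \sin^{2}{\left(t \right)} - 2 B C^{2} e^{t} e^{x} \sin{\left(t \right)} \cos{\left(t \right)} + 2 B C D e^{t} e^{x} \sin^{2}{\left(t \right)} - 2 B C D e^{t} e^{x} \sin{\left(t \right)} \cos{\left(t \right)} - 2 B C D e^{t} e^{x} \cos^{2}{\left(t \right)} + 2 B D^{2} e^{t} e^{x} \sin{\left(t \right)} \cos{\left(t \right)} - B D^{2} e^{t} e^{x} \cos^{2}{\left(t \right)} - C^{3} \sin^{2}{\left(t \right)} \cos{\left(t \right)} + C^{2} D \sin^{3}{\left(t \right)} - 2 C^{2} D \sin{\left(t \right)} \cos^{2}{\left(t \right)} + 2 C D^{2} \sin^{2}{\left(t \right)} \cos{\left(t \right)} - C D^{2} \cos^{3}{\left(t \right)} + D^{3} \sin{\left(t \right)} \cos^{2}{\left(t \right)}
  -u·u_xx = - A B x e^{t} e^{x} - B^{2} e^{2 t} e^{2 x} - B C e^{t} e^{x} \sin{\left(t \right)} - B D e^{t} e^{x} \cos{\left(t \right)}
Sum these and collect like terms in the independent variables.
This must equal f(x, t) identically; expanded, f = - x^{2} e^{t} e^{x} - 3 x^{2} \sin{\left(t \right)} + 2 x^{2} \cos{\left(t \right)} + 2 x e^{2 t} e^{2 x} + 2 x e^{t} e^{x} \sin{\left(t \right)} - 10 x e^{t} e^{x} \cos{\left(t \right)} - 2 x e^{t} e^{x} - 12 x \sin^{2}{\left(t \right)} - 10 x \sin{\left(t \right)} \cos{\left(t \right)} - 9 x \sin{\left(t \right)} + 12 x \cos^{2}{\left(t \right)} + 6 x \cos{\left(t \right)} - e^{3 t} e^{3 x} + e^{2 t} e^{2 x} \sin{\left(t \right)} + 8 e^{2 t} e^{2 x} \cos{\left(t \right)} + 2 e^{2 t} e^{2 x} + 8 e^{t} e^{x} \sin^{2}{\left(t \right)} - 2 e^{t} e^{x} \sin{\left(t \right)} \cos{\left(t \right)} + 5 e^{t} e^{x} \sin{\left(t \right)} - 21 e^{t} e^{x} \cos^{2}{\left(t \right)} - 12 e^{t} e^{x} \cos{\left(t \right)} - 12 \sin^{3}{\left(t \right)} - 28 \sin^{2}{\left(t \right)} \cos{\left(t \right)} - 18 \sin^{2}{\left(t \right)} - 3 \sin{\left(t \right)} \cos^{2}{\left(t \right)} - 15 \sin{\left(t \right)} \cos{\left(t \right)} + 18 \cos^{3}{\left(t \right)} + 18 \cos^{2}{\left(t \right)}.
Matching coefficients of the independent functions:
(each divided by its leading coefficient; functions giving the same equation are listed together)
  [x \sin{\left(t \right)}]:  A D - 3 = 0
  [x \sin^{2}{\left(t \right)}, x \cos^{2}{\left(t \right)}]:  A C D + 6 = 0
  [x \cos{\left(t \right)}]:  A C - 2 = 0
  [x^{2} \sin{\left(t \right)}]:  A^{2} D + 3 = 0
  [x^{2} \cos{\left(t \right)}]:  A^{2} C + 2 = 0
  [e^{2 t} e^{2 x}]:  B^{2} - 1 = 0
  [e^{3 t} e^{3 x}]:  B^{3} - 1 = 0
  [\sin{\left(t \right)} \cos{\left(t \right)}]:  C^{2} - D^{2} + 5 = 0
  [\sin{\left(t \right)} \cos^{2}{\left(t \right)}]:  C^{2} D - \frac{D^{3}}{2} - \frac{3}{2} = 0
  [\sin^{2}{\left(t \right)} \cos{\left(t \right)}]:  C^{3} - 2 C D^{2} - 28 = 0
  [x e^{t} e^{x}]:  A B + 1 = 0
  [x e^{2 t} e^{2 x}]:  A B^{2} + 1 = 0
  [x \sin{\left(t \right)} \cos{\left(t \right)}]:  A C^{2} - A D^{2} - 5 = 0
  [x^{2} e^{t} e^{x}]:  A^{2} B - 1 = 0
  [e^{t} e^{x} \sin{\left(t \right)}]:  B C - \frac{3 B D}{2} - \frac{5}{2} = 0
  [e^{t} e^{x} \sin^{2}{\left(t \right)}]:  B C^{2} - 2 B C D + 8 = 0
  [e^{t} e^{x} \cos{\left(t \right)}]:  B C + \frac{2 B D}{3} + 4 = 0
  [e^{t} e^{x} \cos^{2}{\left(t \right)}]:  B C D + \frac{B D^{2}}{2} - \frac{21}{2} = 0
  [e^{2 t} e^{2 x} \sin{\left(t \right)}]:  B^{2} C - \frac{B^{2} D}{2} + \frac{1}{2} = 0
  [e^{2 t} e^{2 x} \cos{\left(t \right)}]:  B^{2} C + 2 B^{2} D + 8 = 0
  [x e^{t} e^{x} \sin{\left(t \right)}]:  A B C - A B D + 1 = 0
  [x e^{t} e^{x} \cos{\left(t \right)}]:  A B C + A B D - 5 = 0
  [e^{t} e^{x} \sin{\left(t \right)} \cos{\left(t \right)}]:  B C^{2} + B C D - B D^{2} - 1 = 0
  [\sin^{2}{\left(t \right)}, \cos^{2}{\left(t \right)}]:  C D - 6 = 0
  [\sin^{3}{\left(t \right)}]:  C^{2} D + 12 = 0
  [\cos^{3}{\left(t \right)}]:  C D^{2} + 18 = 0
Solving: A = -1, B = 1, C = -2, D = -3.
Check against the point condition:
  u(0, 0) = -2  ⟹  B + D = -2  ✓
Hence u(x, t) = - x + e^{t + x} - 2 \sin{\left(t \right)} - 3 \cos{\left(t \right)}.

Answer: u(x, t) = - x + e^{t + x} - 2 \sin{\left(t \right)} - 3 \cos{\left(t \right)}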